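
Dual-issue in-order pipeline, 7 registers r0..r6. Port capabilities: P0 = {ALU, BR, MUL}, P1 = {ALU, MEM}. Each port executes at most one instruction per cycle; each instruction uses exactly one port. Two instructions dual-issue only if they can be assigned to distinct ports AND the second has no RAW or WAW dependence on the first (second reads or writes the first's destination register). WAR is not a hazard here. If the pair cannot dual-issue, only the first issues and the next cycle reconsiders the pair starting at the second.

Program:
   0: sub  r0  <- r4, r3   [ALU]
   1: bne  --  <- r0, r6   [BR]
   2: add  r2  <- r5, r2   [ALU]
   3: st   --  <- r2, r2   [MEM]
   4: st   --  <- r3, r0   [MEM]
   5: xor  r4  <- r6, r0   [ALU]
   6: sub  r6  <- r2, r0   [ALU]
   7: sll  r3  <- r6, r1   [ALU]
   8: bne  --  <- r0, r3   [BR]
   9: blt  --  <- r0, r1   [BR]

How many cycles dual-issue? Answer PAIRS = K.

t=0 i0:sub.ALU ; RAW r0
t=1 i1,i2:bne.BR/add.ALU ; 2-wide
t=2 i3:st.MEM ; no-port MEM/MEM
t=3 i4,i5:st.MEM/xor.ALU ; 2-wide
t=4 i6:sub.ALU ; RAW r6
t=5 i7:sll.ALU ; RAW r3
t=6 i8:bne.BR ; no-port BR/BR
t=7 i9:blt.BR ; tail

PAIRS = 2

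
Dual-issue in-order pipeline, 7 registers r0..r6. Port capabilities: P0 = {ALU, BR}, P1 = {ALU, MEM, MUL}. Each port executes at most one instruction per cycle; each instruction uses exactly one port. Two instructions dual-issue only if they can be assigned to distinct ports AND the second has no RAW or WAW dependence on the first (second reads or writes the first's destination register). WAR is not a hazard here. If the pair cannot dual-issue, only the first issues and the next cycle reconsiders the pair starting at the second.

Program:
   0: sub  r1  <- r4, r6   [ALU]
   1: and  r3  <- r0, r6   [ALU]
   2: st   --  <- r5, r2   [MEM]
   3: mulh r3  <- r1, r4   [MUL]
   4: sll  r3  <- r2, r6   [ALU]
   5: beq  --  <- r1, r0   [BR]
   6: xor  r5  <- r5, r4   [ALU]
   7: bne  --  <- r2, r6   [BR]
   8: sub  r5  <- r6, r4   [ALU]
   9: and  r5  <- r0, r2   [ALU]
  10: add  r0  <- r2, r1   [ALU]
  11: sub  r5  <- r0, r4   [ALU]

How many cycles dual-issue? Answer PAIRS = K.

#0 head=0: sub.ALU+and.ALU i0+i1 dual
#1 head=2: st.MEM i2 no-port MEM/MUL
#2 head=3: mulh.MUL i3 WAW r3
#3 head=4: sll.ALU+beq.BR i4+i5 dual
#4 head=6: xor.ALU+bne.BR i6+i7 dual
#5 head=8: sub.ALU i8 WAW r5
#6 head=9: and.ALU+add.ALU i9+i10 dual
#7 head=11: sub.ALU i11 tail

PAIRS = 4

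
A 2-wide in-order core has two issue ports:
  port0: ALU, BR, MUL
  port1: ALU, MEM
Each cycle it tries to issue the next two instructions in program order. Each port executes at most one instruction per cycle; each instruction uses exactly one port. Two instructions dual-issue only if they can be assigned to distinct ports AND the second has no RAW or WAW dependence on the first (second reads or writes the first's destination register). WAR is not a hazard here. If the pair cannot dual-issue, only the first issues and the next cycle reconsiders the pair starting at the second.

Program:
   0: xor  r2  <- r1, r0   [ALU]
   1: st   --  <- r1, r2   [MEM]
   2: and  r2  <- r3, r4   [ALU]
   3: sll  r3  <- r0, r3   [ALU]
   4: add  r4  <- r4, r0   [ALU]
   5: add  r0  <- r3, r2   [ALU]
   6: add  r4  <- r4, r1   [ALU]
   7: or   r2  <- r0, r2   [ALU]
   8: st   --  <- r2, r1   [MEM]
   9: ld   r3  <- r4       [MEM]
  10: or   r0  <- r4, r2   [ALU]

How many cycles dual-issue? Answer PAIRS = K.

PAIRS = 4

[0] i0  xor  -- RAW r2
[1] i1/i2  st/and  -- pair
[2] i3/i4  sll/add  -- pair
[3] i5/i6  add/add  -- pair
[4] i7  or  -- RAW r2
[5] i8  st  -- no-port MEM/MEM
[6] i9/i10  ld/or  -- pair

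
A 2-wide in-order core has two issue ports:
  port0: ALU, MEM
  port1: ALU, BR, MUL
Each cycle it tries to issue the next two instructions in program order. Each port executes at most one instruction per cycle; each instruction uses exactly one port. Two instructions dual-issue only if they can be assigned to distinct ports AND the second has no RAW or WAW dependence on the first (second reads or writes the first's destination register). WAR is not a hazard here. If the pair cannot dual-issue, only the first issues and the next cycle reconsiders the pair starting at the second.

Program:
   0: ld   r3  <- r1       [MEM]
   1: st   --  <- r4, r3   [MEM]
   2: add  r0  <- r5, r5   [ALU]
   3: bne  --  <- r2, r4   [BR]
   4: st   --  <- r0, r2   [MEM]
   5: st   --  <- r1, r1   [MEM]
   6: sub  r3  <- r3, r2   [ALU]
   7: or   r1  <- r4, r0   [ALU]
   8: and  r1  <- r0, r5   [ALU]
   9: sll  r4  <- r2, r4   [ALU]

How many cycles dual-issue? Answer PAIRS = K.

PAIRS = 4

0. ld.MEM @i0  | no-port MEM/MEM
1. st.MEM;add.ALU @i1&i2  | 2-wide
2. bne.BR;st.MEM @i3&i4  | 2-wide
3. st.MEM;sub.ALU @i5&i6  | 2-wide
4. or.ALU @i7  | WAW r1
5. and.ALU;sll.ALU @i8&i9  | 2-wide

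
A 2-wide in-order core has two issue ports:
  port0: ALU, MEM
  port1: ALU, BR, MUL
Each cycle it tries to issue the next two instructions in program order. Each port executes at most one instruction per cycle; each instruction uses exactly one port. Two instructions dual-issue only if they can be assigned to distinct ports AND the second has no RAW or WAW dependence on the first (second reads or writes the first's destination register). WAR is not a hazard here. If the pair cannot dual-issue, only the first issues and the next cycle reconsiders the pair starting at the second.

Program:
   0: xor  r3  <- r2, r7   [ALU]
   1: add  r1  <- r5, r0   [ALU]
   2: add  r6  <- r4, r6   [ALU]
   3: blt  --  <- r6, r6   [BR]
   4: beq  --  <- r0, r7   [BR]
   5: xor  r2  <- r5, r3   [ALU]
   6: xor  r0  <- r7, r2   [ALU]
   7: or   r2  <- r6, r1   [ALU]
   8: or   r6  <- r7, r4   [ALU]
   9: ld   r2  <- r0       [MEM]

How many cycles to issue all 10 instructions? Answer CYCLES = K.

CYCLES = 6

c0: i0,i1 xor.ALU+add.ALU  dual
c1: i2 add.ALU  RAW r6
c2: i3 blt.BR  no-port BR/BR
c3: i4,i5 beq.BR+xor.ALU  dual
c4: i6,i7 xor.ALU+or.ALU  dual
c5: i8,i9 or.ALU+ld.MEM  dual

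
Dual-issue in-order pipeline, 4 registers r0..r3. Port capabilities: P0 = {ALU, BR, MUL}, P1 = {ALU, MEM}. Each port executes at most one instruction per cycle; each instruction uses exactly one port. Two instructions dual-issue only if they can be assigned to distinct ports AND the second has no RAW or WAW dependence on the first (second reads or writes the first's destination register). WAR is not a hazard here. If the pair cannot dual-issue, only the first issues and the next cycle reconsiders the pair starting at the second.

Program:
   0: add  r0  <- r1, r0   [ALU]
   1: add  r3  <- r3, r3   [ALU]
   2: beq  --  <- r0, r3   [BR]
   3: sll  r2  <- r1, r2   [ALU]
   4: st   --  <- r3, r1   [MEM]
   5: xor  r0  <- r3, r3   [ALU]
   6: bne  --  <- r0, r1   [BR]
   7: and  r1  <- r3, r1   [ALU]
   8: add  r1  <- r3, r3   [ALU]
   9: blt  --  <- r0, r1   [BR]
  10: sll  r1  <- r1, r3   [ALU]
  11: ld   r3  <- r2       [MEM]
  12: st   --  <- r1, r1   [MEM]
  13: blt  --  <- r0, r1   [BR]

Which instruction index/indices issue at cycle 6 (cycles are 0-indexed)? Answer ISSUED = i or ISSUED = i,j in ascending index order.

[0] i0,i1  add;add  -- pair
[1] i2,i3  beq;sll  -- pair
[2] i4,i5  st;xor  -- pair
[3] i6,i7  bne;and  -- pair
[4] i8  add  -- RAW r1
[5] i9,i10  blt;sll  -- pair
[6] i11  ld  -- no-port MEM/MEM
[7] i12,i13  st;blt  -- pair

ISSUED = 11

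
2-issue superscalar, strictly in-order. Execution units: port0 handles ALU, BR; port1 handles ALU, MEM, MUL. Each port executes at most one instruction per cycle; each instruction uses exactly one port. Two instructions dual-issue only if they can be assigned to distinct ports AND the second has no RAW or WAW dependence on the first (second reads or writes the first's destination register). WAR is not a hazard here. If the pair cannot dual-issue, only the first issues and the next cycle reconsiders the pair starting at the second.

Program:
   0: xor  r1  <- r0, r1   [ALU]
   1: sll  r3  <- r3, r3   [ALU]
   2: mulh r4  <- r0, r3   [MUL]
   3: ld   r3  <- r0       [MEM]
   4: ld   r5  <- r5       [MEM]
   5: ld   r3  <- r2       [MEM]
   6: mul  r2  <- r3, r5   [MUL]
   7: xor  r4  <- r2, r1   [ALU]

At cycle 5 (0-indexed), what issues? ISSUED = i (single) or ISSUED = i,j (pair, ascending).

ISSUED = 6

c0: i0+i1 xor;sll  2-wide
c1: i2 mulh  no-port MUL/MEM
c2: i3 ld  no-port MEM/MEM
c3: i4 ld  no-port MEM/MEM
c4: i5 ld  no-port MEM/MUL
c5: i6 mul  RAW r2
c6: i7 xor  tail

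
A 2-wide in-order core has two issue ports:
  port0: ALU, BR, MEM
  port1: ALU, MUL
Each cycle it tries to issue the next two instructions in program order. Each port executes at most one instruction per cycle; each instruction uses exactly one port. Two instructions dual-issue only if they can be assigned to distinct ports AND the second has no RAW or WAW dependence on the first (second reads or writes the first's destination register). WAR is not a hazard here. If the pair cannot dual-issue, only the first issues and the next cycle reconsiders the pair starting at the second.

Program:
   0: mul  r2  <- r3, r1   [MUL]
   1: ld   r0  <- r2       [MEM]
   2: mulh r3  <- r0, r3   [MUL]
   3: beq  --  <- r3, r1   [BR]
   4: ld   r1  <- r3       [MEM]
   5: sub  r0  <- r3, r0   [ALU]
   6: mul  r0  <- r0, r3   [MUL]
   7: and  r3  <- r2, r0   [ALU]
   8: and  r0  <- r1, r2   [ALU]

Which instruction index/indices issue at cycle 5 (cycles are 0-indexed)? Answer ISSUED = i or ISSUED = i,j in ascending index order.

[0] i0  mul.MUL  -- RAW r2
[1] i1  ld.MEM  -- RAW r0
[2] i2  mulh.MUL  -- RAW r3
[3] i3  beq.BR  -- no-port BR/MEM
[4] i4,i5  ld.MEM sub.ALU  -- 2-wide
[5] i6  mul.MUL  -- RAW r0
[6] i7,i8  and.ALU and.ALU  -- 2-wide

ISSUED = 6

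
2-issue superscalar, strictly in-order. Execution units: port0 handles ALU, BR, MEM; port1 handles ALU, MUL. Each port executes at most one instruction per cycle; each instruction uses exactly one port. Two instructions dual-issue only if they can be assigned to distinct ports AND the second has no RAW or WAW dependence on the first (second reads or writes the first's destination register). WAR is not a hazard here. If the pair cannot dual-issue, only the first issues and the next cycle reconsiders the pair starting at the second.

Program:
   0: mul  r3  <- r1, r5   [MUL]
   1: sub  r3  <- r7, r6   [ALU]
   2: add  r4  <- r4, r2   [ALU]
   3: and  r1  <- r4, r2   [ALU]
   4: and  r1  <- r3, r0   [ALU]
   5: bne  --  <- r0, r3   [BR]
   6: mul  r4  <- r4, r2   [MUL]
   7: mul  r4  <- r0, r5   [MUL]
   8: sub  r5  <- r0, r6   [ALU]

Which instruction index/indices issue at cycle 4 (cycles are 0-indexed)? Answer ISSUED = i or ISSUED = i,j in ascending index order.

0. mul @i0  | WAW r3
1. sub/add @i1/i2  | pair
2. and @i3  | WAW r1
3. and/bne @i4/i5  | pair
4. mul @i6  | no-port MUL/MUL
5. mul/sub @i7/i8  | pair

ISSUED = 6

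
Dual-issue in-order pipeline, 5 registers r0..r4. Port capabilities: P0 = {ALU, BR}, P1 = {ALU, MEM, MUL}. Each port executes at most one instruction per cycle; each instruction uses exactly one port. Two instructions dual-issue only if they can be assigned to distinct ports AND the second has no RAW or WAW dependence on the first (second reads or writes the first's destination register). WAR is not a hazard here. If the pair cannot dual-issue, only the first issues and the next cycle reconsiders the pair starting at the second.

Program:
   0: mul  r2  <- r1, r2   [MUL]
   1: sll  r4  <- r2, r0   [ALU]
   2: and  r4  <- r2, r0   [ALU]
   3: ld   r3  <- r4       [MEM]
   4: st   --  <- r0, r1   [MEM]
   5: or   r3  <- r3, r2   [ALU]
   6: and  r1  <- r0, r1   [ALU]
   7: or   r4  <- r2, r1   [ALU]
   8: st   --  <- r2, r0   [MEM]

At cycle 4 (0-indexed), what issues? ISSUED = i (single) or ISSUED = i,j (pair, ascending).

ISSUED = 4,5

#0 head=0: mul.MUL i0 RAW r2
#1 head=1: sll.ALU i1 WAW r4
#2 head=2: and.ALU i2 RAW r4
#3 head=3: ld.MEM i3 no-port MEM/MEM
#4 head=4: st.MEM;or.ALU i4/i5 dual
#5 head=6: and.ALU i6 RAW r1
#6 head=7: or.ALU;st.MEM i7/i8 dual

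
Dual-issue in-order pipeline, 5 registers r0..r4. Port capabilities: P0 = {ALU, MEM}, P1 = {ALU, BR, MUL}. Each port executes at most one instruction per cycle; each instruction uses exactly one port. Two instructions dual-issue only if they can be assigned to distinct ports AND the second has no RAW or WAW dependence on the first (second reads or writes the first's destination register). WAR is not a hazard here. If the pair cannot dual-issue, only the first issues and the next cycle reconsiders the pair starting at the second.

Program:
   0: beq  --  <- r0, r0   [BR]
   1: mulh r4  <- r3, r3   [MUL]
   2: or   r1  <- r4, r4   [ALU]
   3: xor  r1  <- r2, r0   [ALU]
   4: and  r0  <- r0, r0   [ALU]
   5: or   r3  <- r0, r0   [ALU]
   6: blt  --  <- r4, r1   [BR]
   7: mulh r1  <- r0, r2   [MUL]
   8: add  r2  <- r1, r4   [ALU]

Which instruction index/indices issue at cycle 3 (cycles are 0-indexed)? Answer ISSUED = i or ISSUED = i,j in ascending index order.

ISSUED = 3,4

  cy0 -> i0 (beq) no-port BR/MUL
  cy1 -> i1 (mulh) RAW r4
  cy2 -> i2 (or) WAW r1
  cy3 -> i3,i4 (xor;and) dual
  cy4 -> i5,i6 (or;blt) dual
  cy5 -> i7 (mulh) RAW r1
  cy6 -> i8 (add) tail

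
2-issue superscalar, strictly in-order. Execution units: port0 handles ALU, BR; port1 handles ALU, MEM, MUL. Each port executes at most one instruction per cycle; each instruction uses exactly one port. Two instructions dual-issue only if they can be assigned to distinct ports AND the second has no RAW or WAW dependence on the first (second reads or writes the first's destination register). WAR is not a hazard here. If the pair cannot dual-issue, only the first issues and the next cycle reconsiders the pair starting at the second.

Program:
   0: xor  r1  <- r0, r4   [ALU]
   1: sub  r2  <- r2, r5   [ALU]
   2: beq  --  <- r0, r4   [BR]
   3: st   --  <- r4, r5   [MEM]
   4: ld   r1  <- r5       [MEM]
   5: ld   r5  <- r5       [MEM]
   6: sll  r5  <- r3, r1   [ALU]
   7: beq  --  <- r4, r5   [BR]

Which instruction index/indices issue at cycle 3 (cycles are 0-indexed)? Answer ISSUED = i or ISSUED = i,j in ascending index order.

  cy0 -> i0/i1 (xor.ALU sub.ALU) pair
  cy1 -> i2/i3 (beq.BR st.MEM) pair
  cy2 -> i4 (ld.MEM) no-port MEM/MEM
  cy3 -> i5 (ld.MEM) WAW r5
  cy4 -> i6 (sll.ALU) RAW r5
  cy5 -> i7 (beq.BR) tail

ISSUED = 5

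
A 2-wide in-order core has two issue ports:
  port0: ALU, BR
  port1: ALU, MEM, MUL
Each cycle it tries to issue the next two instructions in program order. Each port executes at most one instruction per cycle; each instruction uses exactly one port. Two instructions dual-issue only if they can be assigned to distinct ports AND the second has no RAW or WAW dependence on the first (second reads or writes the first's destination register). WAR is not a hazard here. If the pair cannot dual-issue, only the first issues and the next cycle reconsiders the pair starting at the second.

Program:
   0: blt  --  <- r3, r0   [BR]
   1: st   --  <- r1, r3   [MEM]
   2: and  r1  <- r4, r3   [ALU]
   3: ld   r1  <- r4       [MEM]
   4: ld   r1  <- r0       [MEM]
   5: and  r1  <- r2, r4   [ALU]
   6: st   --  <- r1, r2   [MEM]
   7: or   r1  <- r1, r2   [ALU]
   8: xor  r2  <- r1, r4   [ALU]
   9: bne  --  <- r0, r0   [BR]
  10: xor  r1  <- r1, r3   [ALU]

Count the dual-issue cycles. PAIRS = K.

PAIRS = 3

#0 head=0: blt.BR;st.MEM i0+i1 2-wide
#1 head=2: and.ALU i2 WAW r1
#2 head=3: ld.MEM i3 no-port MEM/MEM
#3 head=4: ld.MEM i4 WAW r1
#4 head=5: and.ALU i5 RAW r1
#5 head=6: st.MEM;or.ALU i6+i7 2-wide
#6 head=8: xor.ALU;bne.BR i8+i9 2-wide
#7 head=10: xor.ALU i10 tail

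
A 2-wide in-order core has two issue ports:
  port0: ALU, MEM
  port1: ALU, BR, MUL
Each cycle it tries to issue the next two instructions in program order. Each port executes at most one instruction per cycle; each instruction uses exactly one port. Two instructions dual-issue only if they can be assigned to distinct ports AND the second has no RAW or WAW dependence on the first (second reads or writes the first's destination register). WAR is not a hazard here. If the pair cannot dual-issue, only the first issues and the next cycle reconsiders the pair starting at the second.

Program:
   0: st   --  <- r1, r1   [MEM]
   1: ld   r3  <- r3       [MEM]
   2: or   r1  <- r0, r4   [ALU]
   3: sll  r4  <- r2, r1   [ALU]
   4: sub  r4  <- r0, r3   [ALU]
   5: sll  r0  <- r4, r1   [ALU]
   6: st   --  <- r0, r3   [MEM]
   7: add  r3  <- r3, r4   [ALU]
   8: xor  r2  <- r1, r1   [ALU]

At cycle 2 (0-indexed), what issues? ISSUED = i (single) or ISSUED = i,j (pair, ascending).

  cy0 -> i0 (st) no-port MEM/MEM
  cy1 -> i1,i2 (ld or) 2-wide
  cy2 -> i3 (sll) WAW r4
  cy3 -> i4 (sub) RAW r4
  cy4 -> i5 (sll) RAW r0
  cy5 -> i6,i7 (st add) 2-wide
  cy6 -> i8 (xor) tail

ISSUED = 3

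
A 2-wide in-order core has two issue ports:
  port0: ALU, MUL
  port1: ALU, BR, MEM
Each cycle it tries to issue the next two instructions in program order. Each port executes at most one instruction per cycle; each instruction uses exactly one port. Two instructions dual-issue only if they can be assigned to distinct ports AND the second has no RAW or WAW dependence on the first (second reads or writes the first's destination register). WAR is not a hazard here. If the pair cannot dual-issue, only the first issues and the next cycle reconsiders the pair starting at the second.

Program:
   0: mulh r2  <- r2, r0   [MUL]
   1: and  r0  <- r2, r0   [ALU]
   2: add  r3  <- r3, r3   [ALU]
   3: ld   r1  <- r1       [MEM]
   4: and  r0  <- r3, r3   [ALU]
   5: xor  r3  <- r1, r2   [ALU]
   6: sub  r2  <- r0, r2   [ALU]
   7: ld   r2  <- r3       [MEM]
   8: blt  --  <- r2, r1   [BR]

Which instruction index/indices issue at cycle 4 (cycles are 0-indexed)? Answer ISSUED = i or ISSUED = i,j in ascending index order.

[0] i0  mulh.MUL  -- RAW r2
[1] i1/i2  and.ALU+add.ALU  -- 2-wide
[2] i3/i4  ld.MEM+and.ALU  -- 2-wide
[3] i5/i6  xor.ALU+sub.ALU  -- 2-wide
[4] i7  ld.MEM  -- no-port MEM/BR
[5] i8  blt.BR  -- tail

ISSUED = 7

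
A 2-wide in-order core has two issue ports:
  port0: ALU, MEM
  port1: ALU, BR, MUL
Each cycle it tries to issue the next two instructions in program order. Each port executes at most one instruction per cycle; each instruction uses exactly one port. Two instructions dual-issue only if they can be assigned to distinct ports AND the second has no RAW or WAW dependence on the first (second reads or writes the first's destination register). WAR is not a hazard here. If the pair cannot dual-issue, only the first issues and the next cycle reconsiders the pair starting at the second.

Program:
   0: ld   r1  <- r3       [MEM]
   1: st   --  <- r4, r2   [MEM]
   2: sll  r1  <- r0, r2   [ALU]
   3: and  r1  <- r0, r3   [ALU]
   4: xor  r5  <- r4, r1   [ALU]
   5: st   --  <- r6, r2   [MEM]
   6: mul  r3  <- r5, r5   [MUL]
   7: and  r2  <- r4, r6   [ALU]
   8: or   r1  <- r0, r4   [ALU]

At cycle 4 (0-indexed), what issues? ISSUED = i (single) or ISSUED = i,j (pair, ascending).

  cy0 -> i0 (ld) no-port MEM/MEM
  cy1 -> i1&i2 (st/sll) dual
  cy2 -> i3 (and) RAW r1
  cy3 -> i4&i5 (xor/st) dual
  cy4 -> i6&i7 (mul/and) dual
  cy5 -> i8 (or) tail

ISSUED = 6,7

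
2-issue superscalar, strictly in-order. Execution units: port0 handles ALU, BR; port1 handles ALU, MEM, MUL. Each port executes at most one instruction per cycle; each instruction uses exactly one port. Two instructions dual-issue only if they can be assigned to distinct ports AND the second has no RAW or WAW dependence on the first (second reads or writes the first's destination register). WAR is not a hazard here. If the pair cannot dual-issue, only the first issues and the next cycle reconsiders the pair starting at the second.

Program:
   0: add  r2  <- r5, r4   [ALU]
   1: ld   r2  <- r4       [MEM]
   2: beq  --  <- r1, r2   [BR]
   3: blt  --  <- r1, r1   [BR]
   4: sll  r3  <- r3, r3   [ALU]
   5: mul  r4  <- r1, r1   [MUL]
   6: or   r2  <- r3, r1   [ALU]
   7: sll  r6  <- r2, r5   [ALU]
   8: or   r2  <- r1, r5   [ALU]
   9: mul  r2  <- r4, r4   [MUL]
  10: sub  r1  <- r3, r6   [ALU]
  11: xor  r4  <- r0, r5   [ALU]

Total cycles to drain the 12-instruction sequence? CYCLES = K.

c0: i0 add.ALU  WAW r2
c1: i1 ld.MEM  RAW r2
c2: i2 beq.BR  no-port BR/BR
c3: i3/i4 blt.BR;sll.ALU  pair
c4: i5/i6 mul.MUL;or.ALU  pair
c5: i7/i8 sll.ALU;or.ALU  pair
c6: i9/i10 mul.MUL;sub.ALU  pair
c7: i11 xor.ALU  tail

CYCLES = 8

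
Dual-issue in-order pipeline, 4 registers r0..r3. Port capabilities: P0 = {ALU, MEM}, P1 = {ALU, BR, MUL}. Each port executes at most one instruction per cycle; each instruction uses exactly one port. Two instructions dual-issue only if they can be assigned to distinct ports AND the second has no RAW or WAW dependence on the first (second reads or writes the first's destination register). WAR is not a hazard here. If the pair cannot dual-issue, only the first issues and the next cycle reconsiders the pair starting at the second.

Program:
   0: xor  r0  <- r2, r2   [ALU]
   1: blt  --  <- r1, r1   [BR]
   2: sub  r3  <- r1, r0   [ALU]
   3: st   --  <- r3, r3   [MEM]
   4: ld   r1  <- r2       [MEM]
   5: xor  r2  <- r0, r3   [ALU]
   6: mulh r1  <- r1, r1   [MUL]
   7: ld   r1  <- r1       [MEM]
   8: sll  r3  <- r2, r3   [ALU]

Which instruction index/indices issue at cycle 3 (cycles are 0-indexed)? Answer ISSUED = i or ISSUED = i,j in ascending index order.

ISSUED = 4,5

0. xor blt @i0,i1  | dual
1. sub @i2  | RAW r3
2. st @i3  | no-port MEM/MEM
3. ld xor @i4,i5  | dual
4. mulh @i6  | RAW+WAW r1
5. ld sll @i7,i8  | dual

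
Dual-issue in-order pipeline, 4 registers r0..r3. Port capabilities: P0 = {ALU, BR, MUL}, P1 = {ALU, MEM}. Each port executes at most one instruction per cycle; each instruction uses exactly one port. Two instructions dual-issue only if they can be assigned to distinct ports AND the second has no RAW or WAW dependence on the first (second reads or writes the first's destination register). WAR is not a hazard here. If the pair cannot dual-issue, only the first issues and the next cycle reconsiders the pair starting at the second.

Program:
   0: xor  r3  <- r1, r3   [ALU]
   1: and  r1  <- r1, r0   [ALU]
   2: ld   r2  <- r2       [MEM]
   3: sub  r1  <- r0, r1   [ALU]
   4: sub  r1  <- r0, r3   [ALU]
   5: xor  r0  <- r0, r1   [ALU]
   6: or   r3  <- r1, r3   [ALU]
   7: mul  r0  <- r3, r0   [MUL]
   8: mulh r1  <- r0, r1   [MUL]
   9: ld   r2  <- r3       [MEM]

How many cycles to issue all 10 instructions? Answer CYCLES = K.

CYCLES = 6

0. xor;and @i0/i1  | pair
1. ld;sub @i2/i3  | pair
2. sub @i4  | RAW r1
3. xor;or @i5/i6  | pair
4. mul @i7  | no-port MUL/MUL
5. mulh;ld @i8/i9  | pair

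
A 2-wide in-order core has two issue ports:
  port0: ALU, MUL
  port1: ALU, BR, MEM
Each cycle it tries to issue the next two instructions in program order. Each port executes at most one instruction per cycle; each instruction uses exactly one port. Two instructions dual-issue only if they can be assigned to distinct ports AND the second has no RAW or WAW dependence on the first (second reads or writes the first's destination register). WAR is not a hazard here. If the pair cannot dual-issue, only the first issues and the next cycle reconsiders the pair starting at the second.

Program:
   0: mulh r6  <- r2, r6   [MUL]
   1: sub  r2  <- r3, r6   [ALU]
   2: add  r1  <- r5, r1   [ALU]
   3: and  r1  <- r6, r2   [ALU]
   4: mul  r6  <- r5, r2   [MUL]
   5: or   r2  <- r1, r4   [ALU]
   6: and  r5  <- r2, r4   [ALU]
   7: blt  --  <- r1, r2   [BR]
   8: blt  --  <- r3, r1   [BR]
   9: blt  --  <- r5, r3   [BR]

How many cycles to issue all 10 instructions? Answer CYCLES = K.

CYCLES = 7

[0] i0  mulh.MUL  -- RAW r6
[1] i1/i2  sub.ALU+add.ALU  -- dual
[2] i3/i4  and.ALU+mul.MUL  -- dual
[3] i5  or.ALU  -- RAW r2
[4] i6/i7  and.ALU+blt.BR  -- dual
[5] i8  blt.BR  -- no-port BR/BR
[6] i9  blt.BR  -- tail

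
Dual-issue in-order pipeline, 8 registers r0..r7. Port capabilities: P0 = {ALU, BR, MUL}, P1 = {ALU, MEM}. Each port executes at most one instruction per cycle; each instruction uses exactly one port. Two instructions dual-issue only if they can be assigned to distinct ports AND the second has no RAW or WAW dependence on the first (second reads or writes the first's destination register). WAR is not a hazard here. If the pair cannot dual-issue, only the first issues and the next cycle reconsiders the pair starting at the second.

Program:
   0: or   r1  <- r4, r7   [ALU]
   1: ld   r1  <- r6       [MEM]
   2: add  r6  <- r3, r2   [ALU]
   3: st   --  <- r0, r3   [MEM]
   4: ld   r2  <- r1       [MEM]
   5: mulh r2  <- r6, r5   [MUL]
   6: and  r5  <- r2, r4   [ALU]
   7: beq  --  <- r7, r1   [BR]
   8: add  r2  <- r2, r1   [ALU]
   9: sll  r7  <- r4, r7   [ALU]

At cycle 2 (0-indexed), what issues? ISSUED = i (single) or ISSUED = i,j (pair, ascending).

ISSUED = 3

0. or.ALU @i0  | WAW r1
1. ld.MEM;add.ALU @i1,i2  | 2-wide
2. st.MEM @i3  | no-port MEM/MEM
3. ld.MEM @i4  | WAW r2
4. mulh.MUL @i5  | RAW r2
5. and.ALU;beq.BR @i6,i7  | 2-wide
6. add.ALU;sll.ALU @i8,i9  | 2-wide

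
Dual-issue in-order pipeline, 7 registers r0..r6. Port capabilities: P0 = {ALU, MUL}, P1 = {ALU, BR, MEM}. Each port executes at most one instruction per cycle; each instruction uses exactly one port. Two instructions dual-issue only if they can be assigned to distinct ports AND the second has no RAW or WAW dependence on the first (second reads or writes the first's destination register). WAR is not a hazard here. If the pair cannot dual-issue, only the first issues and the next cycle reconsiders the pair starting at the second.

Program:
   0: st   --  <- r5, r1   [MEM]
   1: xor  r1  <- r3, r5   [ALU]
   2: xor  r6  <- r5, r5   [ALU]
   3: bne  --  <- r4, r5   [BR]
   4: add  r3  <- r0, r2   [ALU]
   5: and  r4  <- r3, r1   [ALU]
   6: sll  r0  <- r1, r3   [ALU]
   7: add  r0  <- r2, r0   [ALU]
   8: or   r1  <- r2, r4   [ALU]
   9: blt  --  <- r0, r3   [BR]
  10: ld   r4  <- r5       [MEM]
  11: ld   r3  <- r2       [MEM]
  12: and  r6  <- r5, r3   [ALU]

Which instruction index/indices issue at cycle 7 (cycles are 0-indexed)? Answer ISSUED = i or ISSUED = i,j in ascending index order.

ISSUED = 11

[0] i0,i1  st.MEM+xor.ALU  -- pair
[1] i2,i3  xor.ALU+bne.BR  -- pair
[2] i4  add.ALU  -- RAW r3
[3] i5,i6  and.ALU+sll.ALU  -- pair
[4] i7,i8  add.ALU+or.ALU  -- pair
[5] i9  blt.BR  -- no-port BR/MEM
[6] i10  ld.MEM  -- no-port MEM/MEM
[7] i11  ld.MEM  -- RAW r3
[8] i12  and.ALU  -- tail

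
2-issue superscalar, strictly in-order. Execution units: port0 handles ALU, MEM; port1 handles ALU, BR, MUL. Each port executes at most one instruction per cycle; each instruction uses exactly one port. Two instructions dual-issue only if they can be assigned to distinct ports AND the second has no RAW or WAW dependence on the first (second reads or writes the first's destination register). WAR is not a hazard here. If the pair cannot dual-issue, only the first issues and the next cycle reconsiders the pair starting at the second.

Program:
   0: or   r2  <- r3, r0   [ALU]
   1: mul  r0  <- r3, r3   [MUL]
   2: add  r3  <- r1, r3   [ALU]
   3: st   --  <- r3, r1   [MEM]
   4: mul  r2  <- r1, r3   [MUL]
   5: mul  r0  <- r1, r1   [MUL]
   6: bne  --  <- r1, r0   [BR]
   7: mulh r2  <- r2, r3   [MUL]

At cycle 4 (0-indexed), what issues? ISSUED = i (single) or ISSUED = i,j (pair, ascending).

ISSUED = 6

0. or.ALU mul.MUL @i0&i1  | pair
1. add.ALU @i2  | RAW r3
2. st.MEM mul.MUL @i3&i4  | pair
3. mul.MUL @i5  | no-port MUL/BR
4. bne.BR @i6  | no-port BR/MUL
5. mulh.MUL @i7  | tail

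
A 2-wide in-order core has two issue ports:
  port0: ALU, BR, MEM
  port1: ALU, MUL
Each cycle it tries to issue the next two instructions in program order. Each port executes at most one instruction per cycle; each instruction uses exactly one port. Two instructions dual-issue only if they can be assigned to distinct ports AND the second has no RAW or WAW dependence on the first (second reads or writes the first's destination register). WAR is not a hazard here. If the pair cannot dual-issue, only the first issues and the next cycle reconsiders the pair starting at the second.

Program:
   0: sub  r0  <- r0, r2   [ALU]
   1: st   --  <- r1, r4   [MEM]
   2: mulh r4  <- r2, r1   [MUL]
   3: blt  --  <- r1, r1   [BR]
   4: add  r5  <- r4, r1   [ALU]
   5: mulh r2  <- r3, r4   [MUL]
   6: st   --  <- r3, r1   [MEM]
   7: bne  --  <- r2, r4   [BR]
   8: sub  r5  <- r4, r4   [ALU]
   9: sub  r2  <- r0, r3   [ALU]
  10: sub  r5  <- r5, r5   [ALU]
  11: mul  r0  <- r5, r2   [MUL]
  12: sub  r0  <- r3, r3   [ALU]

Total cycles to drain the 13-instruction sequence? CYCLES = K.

0. sub.ALU st.MEM @i0,i1  | pair
1. mulh.MUL blt.BR @i2,i3  | pair
2. add.ALU mulh.MUL @i4,i5  | pair
3. st.MEM @i6  | no-port MEM/BR
4. bne.BR sub.ALU @i7,i8  | pair
5. sub.ALU sub.ALU @i9,i10  | pair
6. mul.MUL @i11  | WAW r0
7. sub.ALU @i12  | tail

CYCLES = 8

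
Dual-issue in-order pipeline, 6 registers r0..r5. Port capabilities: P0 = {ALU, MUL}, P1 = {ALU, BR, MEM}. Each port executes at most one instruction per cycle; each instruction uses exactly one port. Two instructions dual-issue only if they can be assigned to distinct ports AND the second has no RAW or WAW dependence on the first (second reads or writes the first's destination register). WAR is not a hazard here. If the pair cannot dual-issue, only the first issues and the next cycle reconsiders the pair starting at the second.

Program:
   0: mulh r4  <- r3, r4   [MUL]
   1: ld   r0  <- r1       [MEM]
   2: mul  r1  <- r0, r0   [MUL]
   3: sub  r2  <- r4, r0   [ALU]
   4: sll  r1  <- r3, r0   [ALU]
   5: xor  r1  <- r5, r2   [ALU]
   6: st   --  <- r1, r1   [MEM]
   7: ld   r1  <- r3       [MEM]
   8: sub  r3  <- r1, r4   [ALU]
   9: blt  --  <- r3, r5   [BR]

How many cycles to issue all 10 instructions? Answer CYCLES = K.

CYCLES = 8

  cy0 -> i0&i1 (mulh/ld) 2-wide
  cy1 -> i2&i3 (mul/sub) 2-wide
  cy2 -> i4 (sll) WAW r1
  cy3 -> i5 (xor) RAW r1
  cy4 -> i6 (st) no-port MEM/MEM
  cy5 -> i7 (ld) RAW r1
  cy6 -> i8 (sub) RAW r3
  cy7 -> i9 (blt) tail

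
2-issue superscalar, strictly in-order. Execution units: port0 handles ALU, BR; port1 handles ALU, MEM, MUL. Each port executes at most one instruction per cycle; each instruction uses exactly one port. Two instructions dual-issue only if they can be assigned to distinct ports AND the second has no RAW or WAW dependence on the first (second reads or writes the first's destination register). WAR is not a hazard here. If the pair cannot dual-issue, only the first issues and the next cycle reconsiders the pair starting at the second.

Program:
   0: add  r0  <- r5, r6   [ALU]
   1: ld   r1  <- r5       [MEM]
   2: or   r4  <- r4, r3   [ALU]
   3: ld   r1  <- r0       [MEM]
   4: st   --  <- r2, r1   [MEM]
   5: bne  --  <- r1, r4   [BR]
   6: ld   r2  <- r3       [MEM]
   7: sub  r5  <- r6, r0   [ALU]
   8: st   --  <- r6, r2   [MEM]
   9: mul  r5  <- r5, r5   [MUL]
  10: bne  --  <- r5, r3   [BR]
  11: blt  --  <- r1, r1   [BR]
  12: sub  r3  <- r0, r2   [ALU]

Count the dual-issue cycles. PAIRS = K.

PAIRS = 5

  cy0 -> i0&i1 (add.ALU ld.MEM) 2-wide
  cy1 -> i2&i3 (or.ALU ld.MEM) 2-wide
  cy2 -> i4&i5 (st.MEM bne.BR) 2-wide
  cy3 -> i6&i7 (ld.MEM sub.ALU) 2-wide
  cy4 -> i8 (st.MEM) no-port MEM/MUL
  cy5 -> i9 (mul.MUL) RAW r5
  cy6 -> i10 (bne.BR) no-port BR/BR
  cy7 -> i11&i12 (blt.BR sub.ALU) 2-wide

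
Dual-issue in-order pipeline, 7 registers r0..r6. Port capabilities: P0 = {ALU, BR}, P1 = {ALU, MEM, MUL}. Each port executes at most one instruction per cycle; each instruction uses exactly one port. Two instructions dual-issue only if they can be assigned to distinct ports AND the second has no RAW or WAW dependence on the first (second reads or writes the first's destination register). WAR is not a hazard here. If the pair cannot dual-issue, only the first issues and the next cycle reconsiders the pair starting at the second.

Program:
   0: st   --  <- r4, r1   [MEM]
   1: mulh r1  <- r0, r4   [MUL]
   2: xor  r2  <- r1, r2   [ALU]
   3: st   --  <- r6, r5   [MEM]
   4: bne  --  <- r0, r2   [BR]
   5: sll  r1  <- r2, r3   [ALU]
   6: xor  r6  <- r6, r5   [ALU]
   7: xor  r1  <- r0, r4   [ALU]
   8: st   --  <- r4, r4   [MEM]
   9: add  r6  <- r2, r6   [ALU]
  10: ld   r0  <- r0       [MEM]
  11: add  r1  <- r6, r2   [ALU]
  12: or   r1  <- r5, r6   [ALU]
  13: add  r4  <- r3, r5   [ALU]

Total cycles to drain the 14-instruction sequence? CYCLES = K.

CYCLES = 8

  cy0 -> i0 (st.MEM) no-port MEM/MUL
  cy1 -> i1 (mulh.MUL) RAW r1
  cy2 -> i2,i3 (xor.ALU+st.MEM) 2-wide
  cy3 -> i4,i5 (bne.BR+sll.ALU) 2-wide
  cy4 -> i6,i7 (xor.ALU+xor.ALU) 2-wide
  cy5 -> i8,i9 (st.MEM+add.ALU) 2-wide
  cy6 -> i10,i11 (ld.MEM+add.ALU) 2-wide
  cy7 -> i12,i13 (or.ALU+add.ALU) 2-wide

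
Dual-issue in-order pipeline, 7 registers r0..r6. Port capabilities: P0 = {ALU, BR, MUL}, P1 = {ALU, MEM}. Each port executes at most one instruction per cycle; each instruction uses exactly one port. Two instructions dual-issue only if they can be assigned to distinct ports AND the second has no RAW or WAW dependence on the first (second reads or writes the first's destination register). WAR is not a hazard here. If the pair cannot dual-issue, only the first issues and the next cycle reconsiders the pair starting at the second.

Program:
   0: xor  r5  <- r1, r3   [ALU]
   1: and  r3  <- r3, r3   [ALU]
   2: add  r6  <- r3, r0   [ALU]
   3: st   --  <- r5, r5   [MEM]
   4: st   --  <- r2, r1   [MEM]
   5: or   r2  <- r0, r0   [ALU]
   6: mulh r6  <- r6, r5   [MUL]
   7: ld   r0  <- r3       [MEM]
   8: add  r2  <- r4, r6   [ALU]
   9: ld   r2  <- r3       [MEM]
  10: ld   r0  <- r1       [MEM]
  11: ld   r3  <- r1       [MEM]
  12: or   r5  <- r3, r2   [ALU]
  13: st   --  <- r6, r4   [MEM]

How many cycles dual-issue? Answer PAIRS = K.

PAIRS = 5

  cy0 -> i0+i1 (xor.ALU/and.ALU) pair
  cy1 -> i2+i3 (add.ALU/st.MEM) pair
  cy2 -> i4+i5 (st.MEM/or.ALU) pair
  cy3 -> i6+i7 (mulh.MUL/ld.MEM) pair
  cy4 -> i8 (add.ALU) WAW r2
  cy5 -> i9 (ld.MEM) no-port MEM/MEM
  cy6 -> i10 (ld.MEM) no-port MEM/MEM
  cy7 -> i11 (ld.MEM) RAW r3
  cy8 -> i12+i13 (or.ALU/st.MEM) pair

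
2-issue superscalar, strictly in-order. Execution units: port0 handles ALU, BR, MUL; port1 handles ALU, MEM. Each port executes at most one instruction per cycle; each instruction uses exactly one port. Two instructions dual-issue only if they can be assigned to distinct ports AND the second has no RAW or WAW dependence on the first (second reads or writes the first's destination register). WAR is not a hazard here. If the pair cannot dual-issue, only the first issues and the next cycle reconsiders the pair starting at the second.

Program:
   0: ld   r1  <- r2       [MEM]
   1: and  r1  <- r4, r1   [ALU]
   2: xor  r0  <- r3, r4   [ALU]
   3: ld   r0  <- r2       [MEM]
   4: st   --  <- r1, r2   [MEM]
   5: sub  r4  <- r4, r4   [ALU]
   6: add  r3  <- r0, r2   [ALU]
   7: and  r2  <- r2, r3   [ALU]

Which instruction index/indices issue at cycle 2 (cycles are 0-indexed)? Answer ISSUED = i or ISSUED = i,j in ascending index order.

[0] i0  ld.MEM  -- RAW+WAW r1
[1] i1&i2  and.ALU xor.ALU  -- 2-wide
[2] i3  ld.MEM  -- no-port MEM/MEM
[3] i4&i5  st.MEM sub.ALU  -- 2-wide
[4] i6  add.ALU  -- RAW r3
[5] i7  and.ALU  -- tail

ISSUED = 3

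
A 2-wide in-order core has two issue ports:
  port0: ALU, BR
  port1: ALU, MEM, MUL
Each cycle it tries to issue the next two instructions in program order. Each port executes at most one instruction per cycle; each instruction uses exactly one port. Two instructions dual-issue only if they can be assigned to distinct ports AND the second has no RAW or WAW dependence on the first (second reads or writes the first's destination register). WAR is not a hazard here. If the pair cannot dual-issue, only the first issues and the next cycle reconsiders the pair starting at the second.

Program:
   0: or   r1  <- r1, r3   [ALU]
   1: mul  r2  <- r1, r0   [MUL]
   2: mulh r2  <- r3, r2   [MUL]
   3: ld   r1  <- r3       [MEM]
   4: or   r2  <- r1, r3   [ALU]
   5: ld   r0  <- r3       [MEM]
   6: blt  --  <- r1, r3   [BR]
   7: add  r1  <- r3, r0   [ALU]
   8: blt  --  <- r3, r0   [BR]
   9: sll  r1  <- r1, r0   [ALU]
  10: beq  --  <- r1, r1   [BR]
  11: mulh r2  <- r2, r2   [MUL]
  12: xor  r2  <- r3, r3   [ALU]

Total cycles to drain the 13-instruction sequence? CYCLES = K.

[0] i0  or  -- RAW r1
[1] i1  mul  -- no-port MUL/MUL
[2] i2  mulh  -- no-port MUL/MEM
[3] i3  ld  -- RAW r1
[4] i4/i5  or+ld  -- dual
[5] i6/i7  blt+add  -- dual
[6] i8/i9  blt+sll  -- dual
[7] i10/i11  beq+mulh  -- dual
[8] i12  xor  -- tail

CYCLES = 9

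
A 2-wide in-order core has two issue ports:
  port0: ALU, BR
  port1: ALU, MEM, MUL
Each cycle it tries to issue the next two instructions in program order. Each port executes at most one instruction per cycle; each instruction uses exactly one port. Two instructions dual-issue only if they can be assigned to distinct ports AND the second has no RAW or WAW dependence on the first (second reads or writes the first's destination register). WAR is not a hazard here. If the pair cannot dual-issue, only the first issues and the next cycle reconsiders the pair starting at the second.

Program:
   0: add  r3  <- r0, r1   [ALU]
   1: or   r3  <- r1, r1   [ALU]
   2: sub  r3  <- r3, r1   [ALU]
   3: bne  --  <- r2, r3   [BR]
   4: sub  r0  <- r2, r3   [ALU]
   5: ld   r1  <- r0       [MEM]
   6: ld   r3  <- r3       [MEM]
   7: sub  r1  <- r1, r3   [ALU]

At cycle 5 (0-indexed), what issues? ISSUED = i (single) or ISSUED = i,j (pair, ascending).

[0] i0  add.ALU  -- WAW r3
[1] i1  or.ALU  -- RAW+WAW r3
[2] i2  sub.ALU  -- RAW r3
[3] i3&i4  bne.BR/sub.ALU  -- dual
[4] i5  ld.MEM  -- no-port MEM/MEM
[5] i6  ld.MEM  -- RAW r3
[6] i7  sub.ALU  -- tail

ISSUED = 6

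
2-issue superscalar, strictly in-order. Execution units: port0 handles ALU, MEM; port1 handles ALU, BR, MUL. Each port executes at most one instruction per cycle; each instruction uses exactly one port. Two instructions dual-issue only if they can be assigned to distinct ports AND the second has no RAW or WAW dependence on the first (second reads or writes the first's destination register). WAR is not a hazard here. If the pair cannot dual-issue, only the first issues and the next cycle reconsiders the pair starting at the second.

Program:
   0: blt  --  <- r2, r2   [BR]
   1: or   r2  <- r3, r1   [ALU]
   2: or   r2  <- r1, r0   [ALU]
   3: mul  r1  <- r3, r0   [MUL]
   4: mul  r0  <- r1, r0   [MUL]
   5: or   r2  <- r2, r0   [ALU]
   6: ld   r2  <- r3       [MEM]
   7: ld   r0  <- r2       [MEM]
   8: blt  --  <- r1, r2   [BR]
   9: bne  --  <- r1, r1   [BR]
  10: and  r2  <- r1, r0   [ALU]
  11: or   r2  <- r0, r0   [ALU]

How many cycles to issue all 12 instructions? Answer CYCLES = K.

CYCLES = 8

  cy0 -> i0+i1 (blt.BR+or.ALU) dual
  cy1 -> i2+i3 (or.ALU+mul.MUL) dual
  cy2 -> i4 (mul.MUL) RAW r0
  cy3 -> i5 (or.ALU) WAW r2
  cy4 -> i6 (ld.MEM) no-port MEM/MEM
  cy5 -> i7+i8 (ld.MEM+blt.BR) dual
  cy6 -> i9+i10 (bne.BR+and.ALU) dual
  cy7 -> i11 (or.ALU) tail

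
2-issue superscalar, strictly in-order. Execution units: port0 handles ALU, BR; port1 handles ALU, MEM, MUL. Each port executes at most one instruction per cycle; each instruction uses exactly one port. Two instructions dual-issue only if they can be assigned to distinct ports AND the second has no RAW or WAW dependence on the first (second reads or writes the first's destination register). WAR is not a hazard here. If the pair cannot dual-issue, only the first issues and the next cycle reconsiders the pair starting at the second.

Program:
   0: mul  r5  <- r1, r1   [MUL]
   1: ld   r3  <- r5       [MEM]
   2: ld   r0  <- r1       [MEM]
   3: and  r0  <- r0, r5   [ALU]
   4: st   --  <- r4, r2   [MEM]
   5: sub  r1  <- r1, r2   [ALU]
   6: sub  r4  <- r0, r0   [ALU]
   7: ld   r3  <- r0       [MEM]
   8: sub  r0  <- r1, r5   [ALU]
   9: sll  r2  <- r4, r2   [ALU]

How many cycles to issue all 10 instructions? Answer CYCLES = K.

CYCLES = 7

  cy0 -> i0 (mul) no-port MUL/MEM
  cy1 -> i1 (ld) no-port MEM/MEM
  cy2 -> i2 (ld) RAW+WAW r0
  cy3 -> i3,i4 (and/st) 2-wide
  cy4 -> i5,i6 (sub/sub) 2-wide
  cy5 -> i7,i8 (ld/sub) 2-wide
  cy6 -> i9 (sll) tail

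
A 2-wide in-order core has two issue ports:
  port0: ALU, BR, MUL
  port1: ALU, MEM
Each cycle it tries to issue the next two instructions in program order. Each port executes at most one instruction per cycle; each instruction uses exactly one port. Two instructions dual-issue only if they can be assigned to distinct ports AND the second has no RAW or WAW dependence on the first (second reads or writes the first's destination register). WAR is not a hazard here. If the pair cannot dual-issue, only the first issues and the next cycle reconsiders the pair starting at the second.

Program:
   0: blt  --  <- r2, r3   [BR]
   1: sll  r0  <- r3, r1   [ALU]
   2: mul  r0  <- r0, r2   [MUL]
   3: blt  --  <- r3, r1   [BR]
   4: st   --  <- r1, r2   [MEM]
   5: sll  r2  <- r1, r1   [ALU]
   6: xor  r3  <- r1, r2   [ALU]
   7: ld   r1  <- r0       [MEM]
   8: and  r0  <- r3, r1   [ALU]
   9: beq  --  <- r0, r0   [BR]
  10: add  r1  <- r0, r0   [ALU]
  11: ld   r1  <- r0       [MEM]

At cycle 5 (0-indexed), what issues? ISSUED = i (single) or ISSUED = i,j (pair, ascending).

0. blt.BR+sll.ALU @i0,i1  | 2-wide
1. mul.MUL @i2  | no-port MUL/BR
2. blt.BR+st.MEM @i3,i4  | 2-wide
3. sll.ALU @i5  | RAW r2
4. xor.ALU+ld.MEM @i6,i7  | 2-wide
5. and.ALU @i8  | RAW r0
6. beq.BR+add.ALU @i9,i10  | 2-wide
7. ld.MEM @i11  | tail

ISSUED = 8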